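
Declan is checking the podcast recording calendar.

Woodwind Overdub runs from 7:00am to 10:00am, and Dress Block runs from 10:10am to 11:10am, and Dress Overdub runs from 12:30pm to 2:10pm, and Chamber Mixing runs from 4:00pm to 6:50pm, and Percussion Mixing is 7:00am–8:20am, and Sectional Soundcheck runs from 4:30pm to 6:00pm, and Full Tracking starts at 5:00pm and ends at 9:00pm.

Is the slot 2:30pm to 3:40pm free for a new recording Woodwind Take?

Yes — the slot is free

Woodwind Overdub: ends 10:00am at or before Woodwind Take starts 2:30pm → clear.
Percussion Mixing: ends 8:20am at or before Woodwind Take starts 2:30pm → clear.
Dress Block: ends 11:10am at or before Woodwind Take starts 2:30pm → clear.
Dress Overdub: ends 2:10pm at or before Woodwind Take starts 2:30pm → clear.
Chamber Mixing: starts 4:00pm at or after Woodwind Take ends 3:40pm → clear.
Sectional Soundcheck: starts 4:30pm at or after Woodwind Take ends 3:40pm → clear.
Full Tracking: starts 5:00pm at or after Woodwind Take ends 3:40pm → clear.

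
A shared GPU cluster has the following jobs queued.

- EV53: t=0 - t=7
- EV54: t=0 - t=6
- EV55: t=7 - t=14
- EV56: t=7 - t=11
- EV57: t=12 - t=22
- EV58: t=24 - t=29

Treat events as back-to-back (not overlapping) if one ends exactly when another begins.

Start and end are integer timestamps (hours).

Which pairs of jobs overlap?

Sorted by start: EV53, EV54, EV55, EV56, EV57, EV58.
EV54 starts before EV53 ends → EV53 and EV54 overlap.
EV55 starts exactly when EV53 ends (back-to-back, no overlap), so nothing later overlaps EV53 either.
EV55 starts after EV54 ends, so nothing later overlaps EV54 either.
EV56 starts before EV55 ends → EV55 and EV56 overlap.
EV57 starts before EV55 ends → EV55 and EV57 overlap.
EV58 starts after EV55 ends.
EV57 starts after EV56 ends, so nothing later overlaps EV56 either.
EV58 starts after EV57 ends.

EV53 & EV54, EV55 & EV56, EV55 & EV57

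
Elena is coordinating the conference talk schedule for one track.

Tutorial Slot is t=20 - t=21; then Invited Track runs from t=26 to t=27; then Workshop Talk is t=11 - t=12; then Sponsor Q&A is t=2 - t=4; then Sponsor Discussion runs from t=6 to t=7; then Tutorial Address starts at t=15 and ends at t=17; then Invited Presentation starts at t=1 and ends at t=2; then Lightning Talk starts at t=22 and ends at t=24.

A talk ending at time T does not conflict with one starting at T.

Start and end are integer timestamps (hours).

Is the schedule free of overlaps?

Yes

Sorted by start: Invited Presentation, Sponsor Q&A, Sponsor Discussion, Workshop Talk, Tutorial Address, Tutorial Slot, Lightning Talk, Invited Track.
Sponsor Q&A starts exactly when Invited Presentation ends (back-to-back, no overlap), so Invited Presentation has no further overlaps.
Sponsor Discussion starts after Sponsor Q&A ends, so Sponsor Q&A has no further overlaps.
Workshop Talk starts after Sponsor Discussion ends, so Sponsor Discussion has no further overlaps.
Tutorial Address starts after Workshop Talk ends, so Workshop Talk has no further overlaps.
Tutorial Slot starts after Tutorial Address ends, so Tutorial Address has no further overlaps.
Lightning Talk starts after Tutorial Slot ends, so Tutorial Slot has no further overlaps.
Invited Track starts after Lightning Talk ends.
Every pair is clear; the schedule has no overlaps.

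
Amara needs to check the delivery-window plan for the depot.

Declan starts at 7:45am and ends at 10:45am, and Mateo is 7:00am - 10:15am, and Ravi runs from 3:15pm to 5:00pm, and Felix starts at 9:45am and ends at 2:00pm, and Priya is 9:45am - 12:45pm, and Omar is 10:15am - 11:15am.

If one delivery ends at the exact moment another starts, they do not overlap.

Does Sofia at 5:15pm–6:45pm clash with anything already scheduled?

Mateo: ends 10:15am at or before Sofia starts 5:15pm → clear.
Declan: ends 10:45am at or before Sofia starts 5:15pm → clear.
Felix: ends 2:00pm at or before Sofia starts 5:15pm → clear.
Priya: ends 12:45pm at or before Sofia starts 5:15pm → clear.
Omar: ends 11:15am at or before Sofia starts 5:15pm → clear.
Ravi: ends 5:00pm at or before Sofia starts 5:15pm → clear.

No — it doesn't clash with anything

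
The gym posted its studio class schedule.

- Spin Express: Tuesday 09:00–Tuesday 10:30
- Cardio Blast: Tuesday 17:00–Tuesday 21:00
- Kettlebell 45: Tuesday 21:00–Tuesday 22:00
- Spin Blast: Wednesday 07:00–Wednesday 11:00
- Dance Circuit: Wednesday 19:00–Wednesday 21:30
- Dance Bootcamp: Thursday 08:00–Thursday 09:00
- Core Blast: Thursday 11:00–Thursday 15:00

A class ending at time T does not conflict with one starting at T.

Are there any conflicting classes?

No

Sorted by start: Spin Express, Cardio Blast, Kettlebell 45, Spin Blast, Dance Circuit, Dance Bootcamp, Core Blast.
Cardio Blast starts after Spin Express ends, so nothing later overlaps Spin Express either.
Kettlebell 45 starts exactly when Cardio Blast ends (back-to-back, no overlap), so nothing later overlaps Cardio Blast either.
Spin Blast starts after Kettlebell 45 ends, so nothing later overlaps Kettlebell 45 either.
Dance Circuit starts after Spin Blast ends, so nothing later overlaps Spin Blast either.
Dance Bootcamp starts after Dance Circuit ends, so nothing later overlaps Dance Circuit either.
Core Blast starts after Dance Bootcamp ends.
Every pair is clear; the schedule has no overlaps.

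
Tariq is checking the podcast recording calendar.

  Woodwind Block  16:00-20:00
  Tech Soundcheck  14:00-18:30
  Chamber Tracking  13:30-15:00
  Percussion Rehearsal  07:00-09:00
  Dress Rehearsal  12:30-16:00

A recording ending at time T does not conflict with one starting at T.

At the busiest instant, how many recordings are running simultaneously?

Sort all start/end points and keep a running count:
07:00 start Percussion Rehearsal → 1
09:00 end Percussion Rehearsal → 0
12:30 start Dress Rehearsal → 1
13:30 start Chamber Tracking → 2
14:00 start Tech Soundcheck → 3
15:00 end Chamber Tracking → 2
16:00 end Dress Rehearsal → 1
16:00 start Woodwind Block → 2
18:30 end Tech Soundcheck → 1
20:00 end Woodwind Block → 0
Peak is 3, at 14:00 (Chamber Tracking, Dress Rehearsal, Tech Soundcheck).

3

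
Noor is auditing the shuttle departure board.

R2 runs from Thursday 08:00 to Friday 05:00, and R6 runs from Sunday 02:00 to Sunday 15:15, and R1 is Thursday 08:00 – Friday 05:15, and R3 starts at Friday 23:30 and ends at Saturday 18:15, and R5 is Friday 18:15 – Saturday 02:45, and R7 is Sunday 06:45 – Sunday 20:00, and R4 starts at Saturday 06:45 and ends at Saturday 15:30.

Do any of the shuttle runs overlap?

Sorted by start: R1, R2, R5, R3, R4, R6, R7.
R2 starts before R1 ends → R1 and R2 overlap.
That's a conflict, so the schedule is not conflict-free.

Yes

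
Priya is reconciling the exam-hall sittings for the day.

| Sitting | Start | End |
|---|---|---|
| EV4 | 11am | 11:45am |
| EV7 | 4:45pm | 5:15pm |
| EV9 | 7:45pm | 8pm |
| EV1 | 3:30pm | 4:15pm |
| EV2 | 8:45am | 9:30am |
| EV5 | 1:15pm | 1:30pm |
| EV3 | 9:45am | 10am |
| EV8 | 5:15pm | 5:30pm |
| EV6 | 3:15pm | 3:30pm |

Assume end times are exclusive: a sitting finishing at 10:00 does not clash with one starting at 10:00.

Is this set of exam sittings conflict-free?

Sorted by start: EV2, EV3, EV4, EV5, EV6, EV1, EV7, EV8, EV9.
EV3 starts after EV2 ends, so nothing later overlaps EV2 either.
EV4 starts after EV3 ends, so nothing later overlaps EV3 either.
EV5 starts after EV4 ends, so nothing later overlaps EV4 either.
EV6 starts after EV5 ends, so nothing later overlaps EV5 either.
EV1 starts exactly when EV6 ends (back-to-back, no overlap), so nothing later overlaps EV6 either.
EV7 starts after EV1 ends, so nothing later overlaps EV1 either.
EV8 starts exactly when EV7 ends (back-to-back, no overlap), so nothing later overlaps EV7 either.
EV9 starts after EV8 ends.
Every pair is clear; the schedule has no overlaps.

Yes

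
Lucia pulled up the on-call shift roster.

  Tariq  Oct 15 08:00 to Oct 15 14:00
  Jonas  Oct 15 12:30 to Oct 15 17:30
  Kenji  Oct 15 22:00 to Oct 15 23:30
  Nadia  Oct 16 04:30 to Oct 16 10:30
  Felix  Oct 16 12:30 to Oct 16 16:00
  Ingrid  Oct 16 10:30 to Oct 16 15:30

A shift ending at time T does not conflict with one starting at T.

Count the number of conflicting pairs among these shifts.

Sorted by start: Tariq, Jonas, Kenji, Nadia, Ingrid, Felix.
Jonas starts before Tariq ends → Tariq and Jonas overlap.
Kenji starts after Tariq ends — done with Tariq.
Kenji starts after Jonas ends — done with Jonas.
Nadia starts after Kenji ends — done with Kenji.
Ingrid starts exactly when Nadia ends (back-to-back, no overlap) — done with Nadia.
Felix starts before Ingrid ends → Ingrid and Felix overlap.
Overlapping pairs: Felix & Ingrid, Jonas & Tariq — 2 in total.

2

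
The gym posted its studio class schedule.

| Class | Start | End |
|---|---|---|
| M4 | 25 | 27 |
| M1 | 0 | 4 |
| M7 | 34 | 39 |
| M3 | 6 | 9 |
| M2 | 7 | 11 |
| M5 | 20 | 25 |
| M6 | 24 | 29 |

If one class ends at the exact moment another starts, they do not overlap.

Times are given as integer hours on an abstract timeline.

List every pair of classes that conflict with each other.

Sorted by start: M1, M3, M2, M5, M6, M4, M7.
M3 starts after M1 ends — done with M1.
M2 starts before M3 ends → M3 and M2 overlap.
M5 starts after M3 ends — done with M3.
M5 starts after M2 ends — done with M2.
M6 starts before M5 ends → M5 and M6 overlap.
M4 starts exactly when M5 ends (back-to-back, no overlap) — done with M5.
M4 starts before M6 ends → M6 and M4 overlap.
M7 starts after M6 ends.
M7 starts after M4 ends.

M2 & M3, M4 & M6, M5 & M6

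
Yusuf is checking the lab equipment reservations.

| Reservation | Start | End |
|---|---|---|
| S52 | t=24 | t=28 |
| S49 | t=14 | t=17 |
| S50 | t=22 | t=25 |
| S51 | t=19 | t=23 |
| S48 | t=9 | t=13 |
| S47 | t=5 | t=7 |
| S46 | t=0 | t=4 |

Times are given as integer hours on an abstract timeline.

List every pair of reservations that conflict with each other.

S50 & S51, S50 & S52

Sorted by start: S46, S47, S48, S49, S51, S50, S52.
S47 starts after S46 ends, so S46 has no further overlaps.
S48 starts after S47 ends, so S47 has no further overlaps.
S49 starts after S48 ends, so S48 has no further overlaps.
S51 starts after S49 ends, so S49 has no further overlaps.
S50 starts before S51 ends → S51 and S50 overlap.
S52 starts after S51 ends.
S52 starts before S50 ends → S50 and S52 overlap.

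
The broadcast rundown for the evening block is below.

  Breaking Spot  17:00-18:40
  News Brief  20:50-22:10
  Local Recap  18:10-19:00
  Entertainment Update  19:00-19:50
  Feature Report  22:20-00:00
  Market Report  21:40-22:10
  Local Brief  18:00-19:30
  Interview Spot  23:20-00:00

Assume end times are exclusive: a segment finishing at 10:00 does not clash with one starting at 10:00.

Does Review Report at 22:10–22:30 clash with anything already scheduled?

Yes — it overlaps Feature Report

Breaking Spot: ends 18:40 at or before Review Report starts 22:10 → clear.
Local Brief: ends 19:30 at or before Review Report starts 22:10 → clear.
Local Recap: ends 19:00 at or before Review Report starts 22:10 → clear.
Entertainment Update: ends 19:50 at or before Review Report starts 22:10 → clear.
News Brief: ends 22:10 at or before Review Report starts 22:10 → clear.
Market Report: ends 22:10 at or before Review Report starts 22:10 → clear.
Feature Report: starts 22:20 before Review Report ends 22:30, and ends 00:00 after Review Report starts 22:10 → overlap.
Interview Spot: starts 23:20 at or after Review Report ends 22:30 → clear.
Review Report overlaps Feature Report.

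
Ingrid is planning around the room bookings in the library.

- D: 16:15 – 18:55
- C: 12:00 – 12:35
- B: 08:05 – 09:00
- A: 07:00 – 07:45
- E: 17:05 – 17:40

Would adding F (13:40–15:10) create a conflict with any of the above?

No — it doesn't clash with anything

A: ends 07:45 at or before F starts 13:40 → clear.
B: ends 09:00 at or before F starts 13:40 → clear.
C: ends 12:35 at or before F starts 13:40 → clear.
D: starts 16:15 at or after F ends 15:10 → clear.
E: starts 17:05 at or after F ends 15:10 → clear.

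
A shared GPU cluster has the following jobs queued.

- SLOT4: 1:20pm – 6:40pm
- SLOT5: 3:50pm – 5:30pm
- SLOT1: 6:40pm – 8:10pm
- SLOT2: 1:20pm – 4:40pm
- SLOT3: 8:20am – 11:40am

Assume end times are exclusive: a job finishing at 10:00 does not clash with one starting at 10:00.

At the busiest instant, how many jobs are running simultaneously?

Sweep the timeline, counting +1 at each start and −1 at each end (ends before starts at a tie):
8:20am start SLOT3 → 1
11:40am end SLOT3 → 0
1:20pm start SLOT2 → 1
1:20pm start SLOT4 → 2
3:50pm start SLOT5 → 3
4:40pm end SLOT2 → 2
5:30pm end SLOT5 → 1
6:40pm end SLOT4 → 0
6:40pm start SLOT1 → 1
8:10pm end SLOT1 → 0
Peak is 3, at 3:50pm (SLOT2, SLOT4, SLOT5).

3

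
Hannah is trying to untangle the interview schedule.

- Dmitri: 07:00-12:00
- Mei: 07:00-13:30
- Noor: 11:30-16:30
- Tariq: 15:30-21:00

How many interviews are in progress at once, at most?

3

Sweep the timeline, counting +1 at each start and −1 at each end (ends before starts at a tie):
07:00 start Dmitri → 1
07:00 start Mei → 2
11:30 start Noor → 3
12:00 end Dmitri → 2
13:30 end Mei → 1
15:30 start Tariq → 2
16:30 end Noor → 1
21:00 end Tariq → 0
Peak is 3, at 11:30 (Dmitri, Mei, Noor).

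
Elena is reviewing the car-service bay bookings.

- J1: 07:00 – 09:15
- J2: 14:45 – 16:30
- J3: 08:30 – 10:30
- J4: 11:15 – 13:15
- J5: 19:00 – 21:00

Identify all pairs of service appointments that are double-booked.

Check each pair: they overlap iff neither finishes before the other starts.
Sorted by start: J1, J3, J4, J2, J5.
J3 starts before J1 ends → J1 and J3 overlap.
J4 starts after J1 ends, so nothing later overlaps J1 either.
J4 starts after J3 ends, so nothing later overlaps J3 either.
J2 starts after J4 ends, so nothing later overlaps J4 either.
J5 starts after J2 ends.

J1 & J3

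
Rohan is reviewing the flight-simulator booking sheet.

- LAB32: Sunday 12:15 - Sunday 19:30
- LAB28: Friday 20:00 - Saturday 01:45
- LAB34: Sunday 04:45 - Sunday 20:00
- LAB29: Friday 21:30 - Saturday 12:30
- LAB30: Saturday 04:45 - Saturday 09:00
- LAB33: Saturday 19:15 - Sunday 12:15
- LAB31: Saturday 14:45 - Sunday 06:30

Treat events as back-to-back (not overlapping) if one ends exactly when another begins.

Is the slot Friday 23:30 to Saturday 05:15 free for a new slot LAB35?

No — it overlaps LAB28, LAB29, LAB30

LAB28: starts Friday 20:00 before LAB35 ends Saturday 05:15, and ends Saturday 01:45 after LAB35 starts Friday 23:30 → overlap.
LAB29: starts Friday 21:30 before LAB35 ends Saturday 05:15, and ends Saturday 12:30 after LAB35 starts Friday 23:30 → overlap.
LAB30: starts Saturday 04:45 before LAB35 ends Saturday 05:15, and ends Saturday 09:00 after LAB35 starts Friday 23:30 → overlap.
LAB31: starts Saturday 14:45 at or after LAB35 ends Saturday 05:15 → clear.
LAB33: starts Saturday 19:15 at or after LAB35 ends Saturday 05:15 → clear.
LAB34: starts Sunday 04:45 at or after LAB35 ends Saturday 05:15 → clear.
LAB32: starts Sunday 12:15 at or after LAB35 ends Saturday 05:15 → clear.
LAB35 overlaps LAB28, LAB29, LAB30.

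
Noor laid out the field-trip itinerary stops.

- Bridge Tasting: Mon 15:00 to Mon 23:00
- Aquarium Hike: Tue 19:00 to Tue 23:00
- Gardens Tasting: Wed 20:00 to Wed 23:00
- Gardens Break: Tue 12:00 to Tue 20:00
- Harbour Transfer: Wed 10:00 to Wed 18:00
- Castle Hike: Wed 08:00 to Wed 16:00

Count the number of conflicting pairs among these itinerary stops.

2

Sorted by start: Bridge Tasting, Gardens Break, Aquarium Hike, Castle Hike, Harbour Transfer, Gardens Tasting.
Gardens Break starts after Bridge Tasting ends — done with Bridge Tasting.
Aquarium Hike starts before Gardens Break ends → Gardens Break and Aquarium Hike overlap.
Castle Hike starts after Gardens Break ends — done with Gardens Break.
Castle Hike starts after Aquarium Hike ends — done with Aquarium Hike.
Harbour Transfer starts before Castle Hike ends → Castle Hike and Harbour Transfer overlap.
Gardens Tasting starts after Castle Hike ends.
Gardens Tasting starts after Harbour Transfer ends.
Overlapping pairs: Aquarium Hike & Gardens Break, Castle Hike & Harbour Transfer — 2 in total.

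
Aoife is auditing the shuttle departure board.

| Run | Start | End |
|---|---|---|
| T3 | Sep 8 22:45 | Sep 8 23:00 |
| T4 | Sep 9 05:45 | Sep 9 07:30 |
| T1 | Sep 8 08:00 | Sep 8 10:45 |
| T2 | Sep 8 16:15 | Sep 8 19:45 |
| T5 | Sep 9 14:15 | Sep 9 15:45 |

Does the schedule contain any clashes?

Sorted by start: T1, T2, T3, T4, T5.
T2 starts after T1 ends; T1 is clear from here.
T3 starts after T2 ends; T2 is clear from here.
T4 starts after T3 ends; T3 is clear from here.
T5 starts after T4 ends.
Every pair is clear; the schedule has no overlaps.

No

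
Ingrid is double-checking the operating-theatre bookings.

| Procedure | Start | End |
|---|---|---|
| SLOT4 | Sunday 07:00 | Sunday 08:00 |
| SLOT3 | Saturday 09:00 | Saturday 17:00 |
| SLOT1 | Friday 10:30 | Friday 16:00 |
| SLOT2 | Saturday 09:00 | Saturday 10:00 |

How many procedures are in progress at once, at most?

2

Sort all start/end points and keep a running count:
Friday 10:30 start SLOT1 → 1
Friday 16:00 end SLOT1 → 0
Saturday 09:00 start SLOT2 → 1
Saturday 09:00 start SLOT3 → 2
Saturday 10:00 end SLOT2 → 1
Saturday 17:00 end SLOT3 → 0
Sunday 07:00 start SLOT4 → 1
Sunday 08:00 end SLOT4 → 0
Peak is 2, at Saturday 09:00 (SLOT2, SLOT3).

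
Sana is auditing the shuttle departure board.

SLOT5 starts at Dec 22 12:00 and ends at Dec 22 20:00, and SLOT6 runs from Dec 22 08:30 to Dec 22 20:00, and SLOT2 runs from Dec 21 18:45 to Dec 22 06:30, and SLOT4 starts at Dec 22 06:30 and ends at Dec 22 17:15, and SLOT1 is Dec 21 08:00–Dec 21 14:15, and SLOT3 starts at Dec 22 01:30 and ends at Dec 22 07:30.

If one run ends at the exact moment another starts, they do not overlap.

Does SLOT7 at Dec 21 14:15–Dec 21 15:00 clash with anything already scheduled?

SLOT1: ends Dec 21 14:15 at or before SLOT7 starts Dec 21 14:15 → clear.
SLOT2: starts Dec 21 18:45 at or after SLOT7 ends Dec 21 15:00 → clear.
SLOT3: starts Dec 22 01:30 at or after SLOT7 ends Dec 21 15:00 → clear.
SLOT4: starts Dec 22 06:30 at or after SLOT7 ends Dec 21 15:00 → clear.
SLOT6: starts Dec 22 08:30 at or after SLOT7 ends Dec 21 15:00 → clear.
SLOT5: starts Dec 22 12:00 at or after SLOT7 ends Dec 21 15:00 → clear.

No — it doesn't clash with anything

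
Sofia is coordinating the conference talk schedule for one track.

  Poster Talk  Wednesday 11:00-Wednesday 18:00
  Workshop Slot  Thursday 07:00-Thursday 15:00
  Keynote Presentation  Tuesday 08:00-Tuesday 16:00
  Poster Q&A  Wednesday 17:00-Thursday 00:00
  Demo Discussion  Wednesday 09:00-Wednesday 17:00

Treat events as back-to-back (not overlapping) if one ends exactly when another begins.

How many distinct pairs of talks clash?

2

Sorted by start: Keynote Presentation, Demo Discussion, Poster Talk, Poster Q&A, Workshop Slot.
Demo Discussion starts after Keynote Presentation ends, so Keynote Presentation has no further overlaps.
Poster Talk starts before Demo Discussion ends → Demo Discussion and Poster Talk overlap.
Poster Q&A starts exactly when Demo Discussion ends (back-to-back, no overlap), so Demo Discussion has no further overlaps.
Poster Q&A starts before Poster Talk ends → Poster Talk and Poster Q&A overlap.
Workshop Slot starts after Poster Talk ends.
Workshop Slot starts after Poster Q&A ends.
Overlapping pairs: Demo Discussion & Poster Talk, Poster Q&A & Poster Talk — 2 in total.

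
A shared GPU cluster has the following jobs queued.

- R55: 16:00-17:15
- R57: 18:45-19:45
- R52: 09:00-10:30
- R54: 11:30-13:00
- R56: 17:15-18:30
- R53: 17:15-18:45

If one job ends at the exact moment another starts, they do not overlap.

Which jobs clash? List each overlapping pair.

Sorted by start: R52, R54, R55, R53, R56, R57.
R54 starts after R52 ends, so nothing later overlaps R52 either.
R55 starts after R54 ends, so nothing later overlaps R54 either.
R53 starts exactly when R55 ends (back-to-back, no overlap), so nothing later overlaps R55 either.
R56 starts before R53 ends → R53 and R56 overlap.
R57 starts exactly when R53 ends (back-to-back, no overlap).
R57 starts after R56 ends.

R53 & R56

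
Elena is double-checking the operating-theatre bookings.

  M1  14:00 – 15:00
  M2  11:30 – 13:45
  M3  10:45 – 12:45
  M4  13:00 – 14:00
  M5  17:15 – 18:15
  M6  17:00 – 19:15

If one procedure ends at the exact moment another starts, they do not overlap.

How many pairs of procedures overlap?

3

Sorted by start: M3, M2, M4, M1, M6, M5.
M2 starts before M3 ends → M3 and M2 overlap.
M4 starts after M3 ends; M3 is clear from here.
M4 starts before M2 ends → M2 and M4 overlap.
M1 starts after M2 ends; M2 is clear from here.
M1 starts exactly when M4 ends (back-to-back, no overlap); M4 is clear from here.
M6 starts after M1 ends; M1 is clear from here.
M5 starts before M6 ends → M6 and M5 overlap.
Overlapping pairs: M2 & M3, M2 & M4, M5 & M6 — 3 in total.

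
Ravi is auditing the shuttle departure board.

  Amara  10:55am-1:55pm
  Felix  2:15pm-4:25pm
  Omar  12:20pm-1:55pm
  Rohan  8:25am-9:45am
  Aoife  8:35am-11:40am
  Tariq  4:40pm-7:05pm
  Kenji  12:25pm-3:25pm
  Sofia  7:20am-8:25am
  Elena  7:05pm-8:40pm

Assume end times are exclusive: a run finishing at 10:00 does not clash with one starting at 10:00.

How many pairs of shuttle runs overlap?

Two intervals overlap when each starts before the other ends.
Sorted by start: Sofia, Rohan, Aoife, Amara, Omar, Kenji, Felix, Tariq, Elena.
Rohan starts exactly when Sofia ends (back-to-back, no overlap), so Sofia has no further overlaps.
Aoife starts before Rohan ends → Rohan and Aoife overlap.
Amara starts after Rohan ends, so Rohan has no further overlaps.
Amara starts before Aoife ends → Aoife and Amara overlap.
Omar starts after Aoife ends, so Aoife has no further overlaps.
Omar starts before Amara ends → Amara and Omar overlap.
Kenji starts before Amara ends → Amara and Kenji overlap.
Felix starts after Amara ends, so Amara has no further overlaps.
Kenji starts before Omar ends → Omar and Kenji overlap.
Felix starts after Omar ends, so Omar has no further overlaps.
Felix starts before Kenji ends → Kenji and Felix overlap.
Tariq starts after Kenji ends, so Kenji has no further overlaps.
Tariq starts after Felix ends, so Felix has no further overlaps.
Elena starts exactly when Tariq ends (back-to-back, no overlap).
Overlapping pairs: Amara & Aoife, Amara & Kenji, Amara & Omar, Aoife & Rohan, Felix & Kenji, Kenji & Omar — 6 in total.

6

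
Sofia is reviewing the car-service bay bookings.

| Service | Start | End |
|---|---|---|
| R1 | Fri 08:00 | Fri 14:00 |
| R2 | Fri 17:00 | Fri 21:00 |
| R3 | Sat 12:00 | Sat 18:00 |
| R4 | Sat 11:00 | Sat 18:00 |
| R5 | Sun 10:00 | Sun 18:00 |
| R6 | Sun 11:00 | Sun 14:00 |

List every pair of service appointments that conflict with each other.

Sorted by start: R1, R2, R4, R3, R5, R6.
R2 starts after R1 ends — done with R1.
R4 starts after R2 ends — done with R2.
R3 starts before R4 ends → R4 and R3 overlap.
R5 starts after R4 ends — done with R4.
R5 starts after R3 ends — done with R3.
R6 starts before R5 ends → R5 and R6 overlap.

R3 & R4, R5 & R6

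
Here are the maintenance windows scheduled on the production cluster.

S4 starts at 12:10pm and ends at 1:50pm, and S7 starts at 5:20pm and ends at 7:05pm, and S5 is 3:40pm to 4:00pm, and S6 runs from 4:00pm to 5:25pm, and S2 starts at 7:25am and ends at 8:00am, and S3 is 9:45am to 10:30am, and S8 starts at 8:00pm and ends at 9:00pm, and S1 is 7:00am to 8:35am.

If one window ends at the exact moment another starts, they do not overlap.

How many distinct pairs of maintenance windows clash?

Sorted by start: S1, S2, S3, S4, S5, S6, S7, S8.
S2 starts before S1 ends → S1 and S2 overlap.
S3 starts after S1 ends; S1 is clear from here.
S3 starts after S2 ends; S2 is clear from here.
S4 starts after S3 ends; S3 is clear from here.
S5 starts after S4 ends; S4 is clear from here.
S6 starts exactly when S5 ends (back-to-back, no overlap); S5 is clear from here.
S7 starts before S6 ends → S6 and S7 overlap.
S8 starts after S6 ends.
S8 starts after S7 ends.
Overlapping pairs: S1 & S2, S6 & S7 — 2 in total.

2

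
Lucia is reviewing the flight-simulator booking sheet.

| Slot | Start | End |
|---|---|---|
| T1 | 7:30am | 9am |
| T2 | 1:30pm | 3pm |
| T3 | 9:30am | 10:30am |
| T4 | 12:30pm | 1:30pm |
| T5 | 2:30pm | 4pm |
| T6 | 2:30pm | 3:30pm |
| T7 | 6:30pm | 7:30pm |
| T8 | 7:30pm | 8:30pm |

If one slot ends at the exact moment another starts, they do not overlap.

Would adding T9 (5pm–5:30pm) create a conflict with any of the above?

No — it doesn't clash with anything

T1: ends 9am at or before T9 starts 5pm → clear.
T3: ends 10:30am at or before T9 starts 5pm → clear.
T4: ends 1:30pm at or before T9 starts 5pm → clear.
T2: ends 3pm at or before T9 starts 5pm → clear.
T5: ends 4pm at or before T9 starts 5pm → clear.
T6: ends 3:30pm at or before T9 starts 5pm → clear.
T7: starts 6:30pm at or after T9 ends 5:30pm → clear.
T8: starts 7:30pm at or after T9 ends 5:30pm → clear.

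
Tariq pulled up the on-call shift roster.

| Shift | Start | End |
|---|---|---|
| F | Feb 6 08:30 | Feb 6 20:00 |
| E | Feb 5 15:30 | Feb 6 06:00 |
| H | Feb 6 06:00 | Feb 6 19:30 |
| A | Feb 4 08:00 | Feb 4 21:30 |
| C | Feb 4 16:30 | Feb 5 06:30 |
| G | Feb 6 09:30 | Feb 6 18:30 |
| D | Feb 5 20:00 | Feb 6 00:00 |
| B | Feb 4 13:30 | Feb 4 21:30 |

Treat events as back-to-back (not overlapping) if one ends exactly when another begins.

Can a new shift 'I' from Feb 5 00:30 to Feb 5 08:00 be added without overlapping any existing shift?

No — it overlaps C

A: ends Feb 4 21:30 at or before I starts Feb 5 00:30 → clear.
B: ends Feb 4 21:30 at or before I starts Feb 5 00:30 → clear.
C: starts Feb 4 16:30 before I ends Feb 5 08:00, and ends Feb 5 06:30 after I starts Feb 5 00:30 → overlap.
E: starts Feb 5 15:30 at or after I ends Feb 5 08:00 → clear.
D: starts Feb 5 20:00 at or after I ends Feb 5 08:00 → clear.
H: starts Feb 6 06:00 at or after I ends Feb 5 08:00 → clear.
F: starts Feb 6 08:30 at or after I ends Feb 5 08:00 → clear.
G: starts Feb 6 09:30 at or after I ends Feb 5 08:00 → clear.
I overlaps C.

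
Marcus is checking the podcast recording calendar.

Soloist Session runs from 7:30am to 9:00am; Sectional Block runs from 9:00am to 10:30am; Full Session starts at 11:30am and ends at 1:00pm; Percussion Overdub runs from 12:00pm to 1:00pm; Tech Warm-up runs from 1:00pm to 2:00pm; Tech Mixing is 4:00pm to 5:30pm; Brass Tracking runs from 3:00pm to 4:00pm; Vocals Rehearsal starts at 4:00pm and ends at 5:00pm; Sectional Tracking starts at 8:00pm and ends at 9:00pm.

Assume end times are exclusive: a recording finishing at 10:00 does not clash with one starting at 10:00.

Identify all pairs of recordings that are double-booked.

Full Session & Percussion Overdub, Tech Mixing & Vocals Rehearsal

Sorted by start: Soloist Session, Sectional Block, Full Session, Percussion Overdub, Tech Warm-up, Brass Tracking, Tech Mixing, Vocals Rehearsal, Sectional Tracking.
Sectional Block starts exactly when Soloist Session ends (back-to-back, no overlap), so Soloist Session has no further overlaps.
Full Session starts after Sectional Block ends, so Sectional Block has no further overlaps.
Percussion Overdub starts before Full Session ends → Full Session and Percussion Overdub overlap.
Tech Warm-up starts exactly when Full Session ends (back-to-back, no overlap), so Full Session has no further overlaps.
Tech Warm-up starts exactly when Percussion Overdub ends (back-to-back, no overlap), so Percussion Overdub has no further overlaps.
Brass Tracking starts after Tech Warm-up ends, so Tech Warm-up has no further overlaps.
Tech Mixing starts exactly when Brass Tracking ends (back-to-back, no overlap), so Brass Tracking has no further overlaps.
Vocals Rehearsal starts before Tech Mixing ends → Tech Mixing and Vocals Rehearsal overlap.
Sectional Tracking starts after Tech Mixing ends.
Sectional Tracking starts after Vocals Rehearsal ends.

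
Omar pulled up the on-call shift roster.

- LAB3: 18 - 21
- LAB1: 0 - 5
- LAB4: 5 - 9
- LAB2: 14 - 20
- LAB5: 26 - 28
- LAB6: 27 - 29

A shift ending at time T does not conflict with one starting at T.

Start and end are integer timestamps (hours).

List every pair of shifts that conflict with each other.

LAB2 & LAB3, LAB5 & LAB6

Sorted by start: LAB1, LAB4, LAB2, LAB3, LAB5, LAB6.
LAB4 starts exactly when LAB1 ends (back-to-back, no overlap), so nothing later overlaps LAB1 either.
LAB2 starts after LAB4 ends, so nothing later overlaps LAB4 either.
LAB3 starts before LAB2 ends → LAB2 and LAB3 overlap.
LAB5 starts after LAB2 ends, so nothing later overlaps LAB2 either.
LAB5 starts after LAB3 ends, so nothing later overlaps LAB3 either.
LAB6 starts before LAB5 ends → LAB5 and LAB6 overlap.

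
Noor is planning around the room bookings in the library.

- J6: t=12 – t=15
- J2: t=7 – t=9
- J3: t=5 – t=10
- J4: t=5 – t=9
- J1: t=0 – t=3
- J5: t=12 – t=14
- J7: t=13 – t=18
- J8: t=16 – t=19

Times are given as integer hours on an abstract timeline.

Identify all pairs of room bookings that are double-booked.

J2 & J3, J2 & J4, J3 & J4, J5 & J6, J5 & J7, J6 & J7, J7 & J8

Two intervals overlap when each starts before the other ends.
Sorted by start: J1, J3, J4, J2, J5, J6, J7, J8.
J3 starts after J1 ends; J1 is clear from here.
J4 starts before J3 ends → J3 and J4 overlap.
J2 starts before J3 ends → J3 and J2 overlap.
J5 starts after J3 ends; J3 is clear from here.
J2 starts before J4 ends → J4 and J2 overlap.
J5 starts after J4 ends; J4 is clear from here.
J5 starts after J2 ends; J2 is clear from here.
J6 starts before J5 ends → J5 and J6 overlap.
J7 starts before J5 ends → J5 and J7 overlap.
J8 starts after J5 ends.
J7 starts before J6 ends → J6 and J7 overlap.
J8 starts after J6 ends.
J8 starts before J7 ends → J7 and J8 overlap.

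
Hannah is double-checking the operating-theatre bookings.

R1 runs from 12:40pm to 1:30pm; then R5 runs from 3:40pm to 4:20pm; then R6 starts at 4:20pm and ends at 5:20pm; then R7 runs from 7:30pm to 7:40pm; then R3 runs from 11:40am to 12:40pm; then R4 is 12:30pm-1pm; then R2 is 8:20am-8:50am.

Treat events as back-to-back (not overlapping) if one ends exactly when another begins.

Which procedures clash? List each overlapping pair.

R1 & R4, R3 & R4

Two intervals overlap when each starts before the other ends.
Sorted by start: R2, R3, R4, R1, R5, R6, R7.
R3 starts after R2 ends, so nothing later overlaps R2 either.
R4 starts before R3 ends → R3 and R4 overlap.
R1 starts exactly when R3 ends (back-to-back, no overlap), so nothing later overlaps R3 either.
R1 starts before R4 ends → R4 and R1 overlap.
R5 starts after R4 ends, so nothing later overlaps R4 either.
R5 starts after R1 ends, so nothing later overlaps R1 either.
R6 starts exactly when R5 ends (back-to-back, no overlap), so nothing later overlaps R5 either.
R7 starts after R6 ends.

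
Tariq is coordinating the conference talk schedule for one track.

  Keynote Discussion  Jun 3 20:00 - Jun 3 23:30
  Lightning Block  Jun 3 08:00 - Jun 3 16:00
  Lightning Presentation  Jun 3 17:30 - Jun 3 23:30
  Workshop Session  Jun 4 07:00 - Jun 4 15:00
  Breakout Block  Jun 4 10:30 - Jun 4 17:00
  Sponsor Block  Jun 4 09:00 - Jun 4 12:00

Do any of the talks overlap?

Yes

Sorted by start: Lightning Block, Lightning Presentation, Keynote Discussion, Workshop Session, Sponsor Block, Breakout Block.
Lightning Presentation starts after Lightning Block ends; Lightning Block is clear from here.
Keynote Discussion starts before Lightning Presentation ends → Lightning Presentation and Keynote Discussion overlap.
That's a conflict, so the schedule is not conflict-free.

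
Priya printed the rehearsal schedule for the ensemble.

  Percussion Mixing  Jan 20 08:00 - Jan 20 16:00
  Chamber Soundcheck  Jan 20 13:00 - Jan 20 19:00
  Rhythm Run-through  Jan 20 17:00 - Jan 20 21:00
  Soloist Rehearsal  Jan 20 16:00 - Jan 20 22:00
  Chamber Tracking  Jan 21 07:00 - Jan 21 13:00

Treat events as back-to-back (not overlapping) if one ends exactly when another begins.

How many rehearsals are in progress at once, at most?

3

Sort all start/end points and keep a running count:
Jan 20 08:00 start Percussion Mixing → 1
Jan 20 13:00 start Chamber Soundcheck → 2
Jan 20 16:00 end Percussion Mixing → 1
Jan 20 16:00 start Soloist Rehearsal → 2
Jan 20 17:00 start Rhythm Run-through → 3
Jan 20 19:00 end Chamber Soundcheck → 2
Jan 20 21:00 end Rhythm Run-through → 1
Jan 20 22:00 end Soloist Rehearsal → 0
Jan 21 07:00 start Chamber Tracking → 1
Jan 21 13:00 end Chamber Tracking → 0
Peak is 3, at Jan 20 17:00 (Chamber Soundcheck, Rhythm Run-through, Soloist Rehearsal).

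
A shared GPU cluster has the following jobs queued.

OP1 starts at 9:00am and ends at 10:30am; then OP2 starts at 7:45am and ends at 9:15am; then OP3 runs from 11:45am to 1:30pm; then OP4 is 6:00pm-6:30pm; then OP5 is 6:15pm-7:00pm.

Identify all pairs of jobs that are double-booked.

Sorted by start: OP2, OP1, OP3, OP4, OP5.
OP1 starts before OP2 ends → OP2 and OP1 overlap.
OP3 starts after OP2 ends, so OP2 has no further overlaps.
OP3 starts after OP1 ends, so OP1 has no further overlaps.
OP4 starts after OP3 ends, so OP3 has no further overlaps.
OP5 starts before OP4 ends → OP4 and OP5 overlap.

OP1 & OP2, OP4 & OP5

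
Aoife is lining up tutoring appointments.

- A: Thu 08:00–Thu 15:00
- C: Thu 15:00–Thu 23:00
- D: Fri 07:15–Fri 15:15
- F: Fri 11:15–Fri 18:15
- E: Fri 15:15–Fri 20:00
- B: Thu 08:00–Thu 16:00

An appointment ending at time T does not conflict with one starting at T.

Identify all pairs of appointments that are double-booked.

Sorted by start: A, B, C, D, F, E.
B starts before A ends → A and B overlap.
C starts exactly when A ends (back-to-back, no overlap); A is clear from here.
C starts before B ends → B and C overlap.
D starts after B ends; B is clear from here.
D starts after C ends; C is clear from here.
F starts before D ends → D and F overlap.
E starts exactly when D ends (back-to-back, no overlap).
E starts before F ends → F and E overlap.

A & B, B & C, D & F, E & F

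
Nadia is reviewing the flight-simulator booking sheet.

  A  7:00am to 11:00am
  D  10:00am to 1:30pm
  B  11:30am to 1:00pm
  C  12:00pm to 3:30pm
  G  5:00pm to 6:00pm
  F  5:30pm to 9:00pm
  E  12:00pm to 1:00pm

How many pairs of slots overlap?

Check each pair: they overlap iff neither finishes before the other starts.
Sorted by start: A, D, B, C, E, G, F.
D starts before A ends → A and D overlap.
B starts after A ends; A is clear from here.
B starts before D ends → D and B overlap.
C starts before D ends → D and C overlap.
E starts before D ends → D and E overlap.
G starts after D ends; D is clear from here.
C starts before B ends → B and C overlap.
E starts before B ends → B and E overlap.
G starts after B ends; B is clear from here.
E starts before C ends → C and E overlap.
G starts after C ends; C is clear from here.
G starts after E ends; E is clear from here.
F starts before G ends → G and F overlap.
Overlapping pairs: A & D, B & C, B & D, B & E, C & D, C & E, D & E, F & G — 8 in total.

8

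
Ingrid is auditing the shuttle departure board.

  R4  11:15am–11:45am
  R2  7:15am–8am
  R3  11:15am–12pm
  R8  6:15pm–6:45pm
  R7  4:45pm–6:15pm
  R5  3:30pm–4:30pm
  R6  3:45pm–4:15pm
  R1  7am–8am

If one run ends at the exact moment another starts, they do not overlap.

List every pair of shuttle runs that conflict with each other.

R1 & R2, R3 & R4, R5 & R6

Sorted by start: R1, R2, R3, R4, R5, R6, R7, R8.
R2 starts before R1 ends → R1 and R2 overlap.
R3 starts after R1 ends, so R1 has no further overlaps.
R3 starts after R2 ends, so R2 has no further overlaps.
R4 starts before R3 ends → R3 and R4 overlap.
R5 starts after R3 ends, so R3 has no further overlaps.
R5 starts after R4 ends, so R4 has no further overlaps.
R6 starts before R5 ends → R5 and R6 overlap.
R7 starts after R5 ends, so R5 has no further overlaps.
R7 starts after R6 ends, so R6 has no further overlaps.
R8 starts exactly when R7 ends (back-to-back, no overlap).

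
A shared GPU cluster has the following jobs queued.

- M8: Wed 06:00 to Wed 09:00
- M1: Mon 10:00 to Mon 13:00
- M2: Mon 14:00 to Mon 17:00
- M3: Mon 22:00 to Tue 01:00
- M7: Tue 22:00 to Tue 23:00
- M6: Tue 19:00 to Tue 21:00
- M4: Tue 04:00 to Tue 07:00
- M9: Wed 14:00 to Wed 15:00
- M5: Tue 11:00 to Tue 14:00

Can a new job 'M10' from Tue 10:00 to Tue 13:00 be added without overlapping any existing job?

No — it overlaps M5

M1: ends Mon 13:00 at or before M10 starts Tue 10:00 → clear.
M2: ends Mon 17:00 at or before M10 starts Tue 10:00 → clear.
M3: ends Tue 01:00 at or before M10 starts Tue 10:00 → clear.
M4: ends Tue 07:00 at or before M10 starts Tue 10:00 → clear.
M5: starts Tue 11:00 before M10 ends Tue 13:00, and ends Tue 14:00 after M10 starts Tue 10:00 → overlap.
M6: starts Tue 19:00 at or after M10 ends Tue 13:00 → clear.
M7: starts Tue 22:00 at or after M10 ends Tue 13:00 → clear.
M8: starts Wed 06:00 at or after M10 ends Tue 13:00 → clear.
M9: starts Wed 14:00 at or after M10 ends Tue 13:00 → clear.
M10 overlaps M5.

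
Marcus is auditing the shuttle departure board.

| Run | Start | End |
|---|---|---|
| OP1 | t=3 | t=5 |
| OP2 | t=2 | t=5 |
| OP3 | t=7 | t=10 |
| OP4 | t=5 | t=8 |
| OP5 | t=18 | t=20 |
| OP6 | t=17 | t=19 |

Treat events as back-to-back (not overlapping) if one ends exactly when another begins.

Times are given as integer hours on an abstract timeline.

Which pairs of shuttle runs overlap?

Two intervals overlap when each starts before the other ends.
Sorted by start: OP2, OP1, OP4, OP3, OP6, OP5.
OP1 starts before OP2 ends → OP2 and OP1 overlap.
OP4 starts exactly when OP2 ends (back-to-back, no overlap); OP2 is clear from here.
OP4 starts exactly when OP1 ends (back-to-back, no overlap); OP1 is clear from here.
OP3 starts before OP4 ends → OP4 and OP3 overlap.
OP6 starts after OP4 ends; OP4 is clear from here.
OP6 starts after OP3 ends; OP3 is clear from here.
OP5 starts before OP6 ends → OP6 and OP5 overlap.

OP1 & OP2, OP3 & OP4, OP5 & OP6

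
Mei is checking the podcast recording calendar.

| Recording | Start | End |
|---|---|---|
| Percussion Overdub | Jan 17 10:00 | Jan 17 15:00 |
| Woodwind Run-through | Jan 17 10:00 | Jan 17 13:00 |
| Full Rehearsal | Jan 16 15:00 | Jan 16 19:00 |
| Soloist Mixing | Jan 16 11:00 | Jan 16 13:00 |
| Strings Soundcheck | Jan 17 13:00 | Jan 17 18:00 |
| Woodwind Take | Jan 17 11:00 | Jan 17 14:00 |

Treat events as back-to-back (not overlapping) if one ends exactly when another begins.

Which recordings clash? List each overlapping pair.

Percussion Overdub & Strings Soundcheck, Percussion Overdub & Woodwind Run-through, Percussion Overdub & Woodwind Take, Strings Soundcheck & Woodwind Take, Woodwind Run-through & Woodwind Take

Sorted by start: Soloist Mixing, Full Rehearsal, Woodwind Run-through, Percussion Overdub, Woodwind Take, Strings Soundcheck.
Full Rehearsal starts after Soloist Mixing ends — done with Soloist Mixing.
Woodwind Run-through starts after Full Rehearsal ends — done with Full Rehearsal.
Percussion Overdub starts before Woodwind Run-through ends → Woodwind Run-through and Percussion Overdub overlap.
Woodwind Take starts before Woodwind Run-through ends → Woodwind Run-through and Woodwind Take overlap.
Strings Soundcheck starts exactly when Woodwind Run-through ends (back-to-back, no overlap).
Woodwind Take starts before Percussion Overdub ends → Percussion Overdub and Woodwind Take overlap.
Strings Soundcheck starts before Percussion Overdub ends → Percussion Overdub and Strings Soundcheck overlap.
Strings Soundcheck starts before Woodwind Take ends → Woodwind Take and Strings Soundcheck overlap.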